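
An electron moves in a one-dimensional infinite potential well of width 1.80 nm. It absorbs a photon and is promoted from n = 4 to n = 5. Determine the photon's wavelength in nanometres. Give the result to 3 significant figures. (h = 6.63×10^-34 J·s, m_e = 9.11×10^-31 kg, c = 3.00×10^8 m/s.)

E_1 = h²/(8m_eL²) = 1.862×10^-20 J, so ΔE = (5² − 4²)E_1 = 1.676×10^-19 J.
λ = hc/ΔE = (6.63×10^-34·3.00×10^8)/1.676×10^-19 = 1.19×10^-6 m = 1.19×10^3 nm.

λ = 1.19×10^3 nm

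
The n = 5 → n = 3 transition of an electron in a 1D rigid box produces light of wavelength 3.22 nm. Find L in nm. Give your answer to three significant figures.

L = 0.125 nm

The photon carries ΔE = hc/λ = 6.626×10^-34·2.998×10^8/3.22×10^-9 m = 6.169×10^-17 J.
Since ΔE = (5² − 3²)E_1, E_1 = 3.856×10^-18 J, and L = h/√(8m_eE_1) = 1.25×10^-10 m = 0.125 nm.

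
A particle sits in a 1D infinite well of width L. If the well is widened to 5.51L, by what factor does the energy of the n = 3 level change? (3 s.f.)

E_n ∝ 1/L², so the energy scales by 1/5.51² = 0.0329.

0.0329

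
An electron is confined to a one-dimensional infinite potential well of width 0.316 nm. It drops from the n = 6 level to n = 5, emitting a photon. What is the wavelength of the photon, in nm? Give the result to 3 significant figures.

λ = 29.9 nm

E_1 = h²/(8m_eL²) = 6.033×10^-19 J, so ΔE = (6² − 5²)E_1 = 6.636×10^-18 J.
λ = hc/ΔE = (6.626×10^-34·2.998×10^8)/6.636×10^-18 = 2.99×10^-8 m = 29.9 nm.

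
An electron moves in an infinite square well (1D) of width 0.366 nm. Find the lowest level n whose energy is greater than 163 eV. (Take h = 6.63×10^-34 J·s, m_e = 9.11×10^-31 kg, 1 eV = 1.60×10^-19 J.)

E_1 = h²/(8m_eL²) = 4.503×10^-19 J = 2.814 eV.
Need n² > 163/2.814 = 57.92, i.e. n > 7.611.
The smallest integer satisfying this is n = 8.

n = 8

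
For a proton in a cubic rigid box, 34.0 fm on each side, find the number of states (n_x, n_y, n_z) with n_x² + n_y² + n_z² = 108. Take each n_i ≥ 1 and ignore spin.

The level has n_x² + n_y² + n_z² = 108. The ordered positive-integer solutions are (2, 2, 10), (2, 10, 2), (6, 6, 6), (10, 2, 2).
That gives 4 states.

degeneracy = 4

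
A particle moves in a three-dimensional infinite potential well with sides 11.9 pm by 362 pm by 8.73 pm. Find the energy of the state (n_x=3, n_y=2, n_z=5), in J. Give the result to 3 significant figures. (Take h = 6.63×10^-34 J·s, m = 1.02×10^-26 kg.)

For a 3D rectangular well E = (h²/8m)·Σ n_i²/L_i² = (6.63×10^-34)²/(8·1.02×10^-26) · [3²/(11.9 pm)² + 2²/(362 pm)² + 5²/(8.73 pm)²].
Evaluating gives E = 2.11×10^-18 J.

E = 2.11×10^-18 J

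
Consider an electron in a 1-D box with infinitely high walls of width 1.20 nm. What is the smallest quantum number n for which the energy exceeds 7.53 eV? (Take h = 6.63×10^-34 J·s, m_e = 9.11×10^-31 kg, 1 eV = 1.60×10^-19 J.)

E_1 = h²/(8m_eL²) = 4.188×10^-20 J = 0.2618 eV.
Need n² > 7.53/0.2618 = 28.76, i.e. n > 5.363.
The smallest integer satisfying this is n = 6.

n = 6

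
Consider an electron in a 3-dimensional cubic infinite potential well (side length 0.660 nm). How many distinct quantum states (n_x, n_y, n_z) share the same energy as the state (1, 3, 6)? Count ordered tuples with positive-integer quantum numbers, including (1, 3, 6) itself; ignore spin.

The level has n_x² + n_y² + n_z² = 46. The ordered positive-integer solutions are (1, 3, 6), (1, 6, 3), (3, 1, 6), (3, 6, 1), (6, 1, 3), (6, 3, 1).
That gives 6 states.

degeneracy = 6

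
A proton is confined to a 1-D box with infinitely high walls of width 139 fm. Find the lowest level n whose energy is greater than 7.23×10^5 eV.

E_1 = h²/(8m_pL²) = 1.698×10^-15 J = 1.060×10^4 eV.
Need n² > 7.23×10^5/1.060×10^4 = 68.21, i.e. n > 8.259.
The smallest integer satisfying this is n = 9.

n = 9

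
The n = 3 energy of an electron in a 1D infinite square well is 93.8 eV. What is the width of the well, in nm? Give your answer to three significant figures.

L = 0.190 nm

From E_n = n²h²/(8m_eL²), L = n·h/√(8m_eE_n).
E_3 = 93.8 eV = 1.503×10^-17 J, so L = 3·6.626×10^-34/√(8·9.109×10^-31·1.503×10^-17) = 1.90×10^-10 m = 0.190 nm.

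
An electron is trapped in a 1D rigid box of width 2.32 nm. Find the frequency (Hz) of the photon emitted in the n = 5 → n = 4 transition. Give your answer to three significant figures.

f = 1.52×10^14 Hz

E_1 = h²/(8m_eL²) = 1.119×10^-20 J and ΔE = (5² − 4²)E_1 = 1.007×10^-19 J.
f = ΔE/h = 1.007×10^-19/6.626×10^-34 = 1.52×10^14 Hz.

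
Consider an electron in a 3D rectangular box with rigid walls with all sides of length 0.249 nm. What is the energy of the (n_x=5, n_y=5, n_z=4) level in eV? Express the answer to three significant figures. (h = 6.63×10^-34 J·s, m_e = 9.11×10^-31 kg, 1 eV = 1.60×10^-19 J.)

For a 3D rectangular well E = (h²/8m_e)·Σ n_i²/L_i² = (6.63×10^-34)²/(8·9.11×10^-31) · [5²/(0.249 nm)² + 5²/(0.249 nm)² + 4²/(0.249 nm)²].
Evaluating gives E = 6.420×10^-17 J = 401 eV.

E = 401 eV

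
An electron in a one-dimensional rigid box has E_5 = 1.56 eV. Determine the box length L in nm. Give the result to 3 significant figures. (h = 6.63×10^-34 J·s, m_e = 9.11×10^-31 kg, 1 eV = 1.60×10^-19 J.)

L = 2.46 nm

From E_n = n²h²/(8m_eL²), L = n·h/√(8m_eE_n).
E_5 = 1.56 eV = 2.496×10^-19 J, so L = 5·6.63×10^-34/√(8·9.11×10^-31·2.496×10^-19) = 2.46×10^-9 m = 2.46 nm.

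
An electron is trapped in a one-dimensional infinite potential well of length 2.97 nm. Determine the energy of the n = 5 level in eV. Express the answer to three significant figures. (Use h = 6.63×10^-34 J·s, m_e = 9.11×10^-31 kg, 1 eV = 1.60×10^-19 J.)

For an infinite well E_n = n²h²/(8m_eL²), so E_1 = h²/(8m_eL²) = (6.63×10^-34)²/(8·9.11×10^-31·(2.97×10^-9 m)²) = 6.838×10^-21 J.
Then E_5 = 5²·E_1 = 25·6.838×10^-21 J = 1.709×10^-19 J.
Converting, E_5 = 1.709×10^-19 J / (1.60×10^-19 J/eV) = 1.07 eV.

E_5 = 1.07 eV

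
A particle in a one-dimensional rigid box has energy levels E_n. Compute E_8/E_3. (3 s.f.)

E_n ∝ n², so E_8/E_3 = 8²/3² = 64/9 = 7.11.

7.11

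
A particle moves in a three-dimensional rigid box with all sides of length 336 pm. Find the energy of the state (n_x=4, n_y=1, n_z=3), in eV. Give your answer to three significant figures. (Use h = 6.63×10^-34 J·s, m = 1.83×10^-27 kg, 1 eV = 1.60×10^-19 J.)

For a 3D rectangular well E = (h²/8m)·Σ n_i²/L_i² = (6.63×10^-34)²/(8·1.83×10^-27) · [4²/(336 pm)² + 1²/(336 pm)² + 3²/(336 pm)²].
Evaluating gives E = 6.915×10^-21 J = 0.0432 eV.

E = 0.0432 eV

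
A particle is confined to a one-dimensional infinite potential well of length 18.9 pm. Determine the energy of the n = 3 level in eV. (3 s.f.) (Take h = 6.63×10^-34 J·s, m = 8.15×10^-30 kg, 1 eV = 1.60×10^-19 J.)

E_3 = 1.06×10^3 eV

For an infinite well E_n = n²h²/(8mL²), so E_1 = h²/(8mL²) = (6.63×10^-34)²/(8·8.15×10^-30·(1.89×10^-11 m)²) = 1.887×10^-17 J.
Then E_3 = 3²·E_1 = 9·1.887×10^-17 J = 1.698×10^-16 J.
Converting, E_3 = 1.698×10^-16 J / (1.60×10^-19 J/eV) = 1.06×10^3 eV.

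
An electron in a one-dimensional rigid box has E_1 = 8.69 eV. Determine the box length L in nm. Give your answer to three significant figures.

L = 0.208 nm

From E_n = n²h²/(8m_eL²), L = n·h/√(8m_eE_n).
E_1 = 8.69 eV = 1.392×10^-18 J, so L = 1·6.626×10^-34/√(8·9.109×10^-31·1.392×10^-18) = 2.08×10^-10 m = 0.208 nm.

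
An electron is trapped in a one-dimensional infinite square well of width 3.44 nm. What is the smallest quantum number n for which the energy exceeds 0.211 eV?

n = 3

E_1 = h²/(8m_eL²) = 5.091×10^-21 J = 0.03178 eV.
Need n² > 0.211/0.03178 = 6.639, i.e. n > 2.577.
The smallest integer satisfying this is n = 3.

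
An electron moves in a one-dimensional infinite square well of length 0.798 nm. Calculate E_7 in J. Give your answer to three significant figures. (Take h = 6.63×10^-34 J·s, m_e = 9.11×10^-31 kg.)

For an infinite well E_n = n²h²/(8m_eL²), so E_1 = h²/(8m_eL²) = (6.63×10^-34)²/(8·9.11×10^-31·(7.98×10^-10 m)²) = 9.471×10^-20 J.
Then E_7 = 7²·E_1 = 49·9.471×10^-20 J = 4.64×10^-18 J.

E_7 = 4.64×10^-18 J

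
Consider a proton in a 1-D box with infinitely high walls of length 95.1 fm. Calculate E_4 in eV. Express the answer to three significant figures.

E_4 = 3.62×10^5 eV

For an infinite well E_n = n²h²/(8m_pL²), so E_1 = h²/(8m_pL²) = (6.626×10^-34)²/(8·1.673×10^-27·(9.51×10^-14 m)²) = 3.627×10^-15 J.
Then E_4 = 4²·E_1 = 16·3.627×10^-15 J = 5.803×10^-14 J.
Converting, E_4 = 5.803×10^-14 J / (1.602×10^-19 J/eV) = 3.62×10^5 eV.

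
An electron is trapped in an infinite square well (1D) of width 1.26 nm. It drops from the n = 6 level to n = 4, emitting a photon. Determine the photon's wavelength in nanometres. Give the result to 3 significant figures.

λ = 262 nm

E_1 = h²/(8m_eL²) = 3.795×10^-20 J, so ΔE = (6² − 4²)E_1 = 7.590×10^-19 J.
λ = hc/ΔE = (6.626×10^-34·2.998×10^8)/7.590×10^-19 = 2.62×10^-7 m = 262 nm.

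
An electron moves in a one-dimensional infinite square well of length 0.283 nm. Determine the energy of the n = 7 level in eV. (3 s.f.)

For an infinite well E_n = n²h²/(8m_eL²), so E_1 = h²/(8m_eL²) = (6.626×10^-34)²/(8·9.109×10^-31·(2.83×10^-10 m)²) = 7.523×10^-19 J.
Then E_7 = 7²·E_1 = 49·7.523×10^-19 J = 3.686×10^-17 J.
Converting, E_7 = 3.686×10^-17 J / (1.602×10^-19 J/eV) = 230 eV.

E_7 = 230 eV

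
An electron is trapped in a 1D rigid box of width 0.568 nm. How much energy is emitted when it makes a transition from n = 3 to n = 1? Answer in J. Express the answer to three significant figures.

|ΔE| = 1.49×10^-18 J

E_1 = h²/(8m_eL²) = 1.867×10^-19 J.
|ΔE| = |3² − 1²|·E_1 = 8·1.867×10^-19 J = 1.49×10^-18 J.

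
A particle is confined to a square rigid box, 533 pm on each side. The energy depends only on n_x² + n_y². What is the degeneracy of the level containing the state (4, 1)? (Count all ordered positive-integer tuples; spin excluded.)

degeneracy = 2

The level has n_x² + n_y² = 17. The ordered positive-integer solutions are (1, 4), (4, 1).
That gives 2 states.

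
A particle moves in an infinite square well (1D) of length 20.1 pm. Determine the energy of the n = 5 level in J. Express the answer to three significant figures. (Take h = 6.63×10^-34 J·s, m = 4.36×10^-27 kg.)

E_5 = 7.80×10^-19 J

For an infinite well E_n = n²h²/(8mL²), so E_1 = h²/(8mL²) = (6.63×10^-34)²/(8·4.36×10^-27·(2.01×10^-11 m)²) = 3.119×10^-20 J.
Then E_5 = 5²·E_1 = 25·3.119×10^-20 J = 7.80×10^-19 J.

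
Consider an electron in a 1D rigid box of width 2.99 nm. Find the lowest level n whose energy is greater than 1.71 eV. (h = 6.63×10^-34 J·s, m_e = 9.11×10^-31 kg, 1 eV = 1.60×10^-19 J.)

E_1 = h²/(8m_eL²) = 6.746×10^-21 J = 0.04216 eV.
Need n² > 1.71/0.04216 = 40.56, i.e. n > 6.369.
The smallest integer satisfying this is n = 7.

n = 7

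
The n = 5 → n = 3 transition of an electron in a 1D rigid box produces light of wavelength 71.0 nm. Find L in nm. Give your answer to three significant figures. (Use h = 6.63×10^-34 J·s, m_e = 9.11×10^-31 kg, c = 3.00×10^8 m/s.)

The photon carries ΔE = hc/λ = 6.63×10^-34·3.00×10^8/7.10×10^-8 m = 2.801×10^-18 J.
Since ΔE = (5² − 3²)E_1, E_1 = 1.751×10^-19 J, and L = h/√(8m_eE_1) = 5.87×10^-10 m = 0.587 nm.

L = 0.587 nm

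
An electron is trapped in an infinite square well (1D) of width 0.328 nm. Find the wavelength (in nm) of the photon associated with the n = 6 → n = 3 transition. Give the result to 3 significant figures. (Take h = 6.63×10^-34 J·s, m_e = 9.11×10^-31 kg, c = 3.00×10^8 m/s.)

λ = 13.1 nm

E_1 = h²/(8m_eL²) = 5.606×10^-19 J, so ΔE = (6² − 3²)E_1 = 1.514×10^-17 J.
λ = hc/ΔE = (6.63×10^-34·3.00×10^8)/1.514×10^-17 = 1.31×10^-8 m = 13.1 nm.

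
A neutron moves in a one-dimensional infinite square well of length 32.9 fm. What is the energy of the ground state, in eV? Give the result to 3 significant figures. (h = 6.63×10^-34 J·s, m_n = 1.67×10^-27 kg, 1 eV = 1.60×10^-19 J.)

E_1 = 1.90×10^5 eV

For an infinite well E_n = n²h²/(8m_nL²), so E_1 = h²/(8m_nL²) = (6.63×10^-34)²/(8·1.67×10^-27·(3.29×10^-14 m)²) = 3.040×10^-14 J.
Converting, E_1 = 3.040×10^-14 J / (1.60×10^-19 J/eV) = 1.90×10^5 eV.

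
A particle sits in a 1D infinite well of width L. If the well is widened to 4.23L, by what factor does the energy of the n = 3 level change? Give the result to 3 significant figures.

0.0559

E_n ∝ 1/L², so the energy scales by 1/4.23² = 0.0559.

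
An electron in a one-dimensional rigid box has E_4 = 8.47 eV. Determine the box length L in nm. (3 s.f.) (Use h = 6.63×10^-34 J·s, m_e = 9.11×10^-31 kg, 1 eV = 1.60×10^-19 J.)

From E_n = n²h²/(8m_eL²), L = n·h/√(8m_eE_n).
E_4 = 8.47 eV = 1.355×10^-18 J, so L = 4·6.63×10^-34/√(8·9.11×10^-31·1.355×10^-18) = 8.44×10^-10 m = 0.844 nm.

L = 0.844 nm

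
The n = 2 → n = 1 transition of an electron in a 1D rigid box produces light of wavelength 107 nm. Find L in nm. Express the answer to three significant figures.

The photon carries ΔE = hc/λ = 6.626×10^-34·2.998×10^8/1.07×10^-7 m = 1.857×10^-18 J.
Since ΔE = (2² − 1²)E_1, E_1 = 6.190×10^-19 J, and L = h/√(8m_eE_1) = 3.12×10^-10 m = 0.312 nm.

L = 0.312 nm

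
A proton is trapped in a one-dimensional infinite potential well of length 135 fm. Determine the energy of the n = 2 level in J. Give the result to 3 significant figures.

E_2 = 7.20×10^-15 J

For an infinite well E_n = n²h²/(8m_pL²), so E_1 = h²/(8m_pL²) = (6.626×10^-34)²/(8·1.673×10^-27·(1.35×10^-13 m)²) = 1.800×10^-15 J.
Then E_2 = 2²·E_1 = 4·1.800×10^-15 J = 7.20×10^-15 J.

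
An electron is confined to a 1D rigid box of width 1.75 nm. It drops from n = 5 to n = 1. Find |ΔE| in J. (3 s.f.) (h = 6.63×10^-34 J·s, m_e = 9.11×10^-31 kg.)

E_1 = h²/(8m_eL²) = 1.969×10^-20 J.
|ΔE| = |5² − 1²|·E_1 = 24·1.969×10^-20 J = 4.73×10^-19 J.

|ΔE| = 4.73×10^-19 J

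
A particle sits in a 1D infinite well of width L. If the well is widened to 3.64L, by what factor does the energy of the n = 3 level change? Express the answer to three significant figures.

0.0755

E_n ∝ 1/L², so the energy scales by 1/3.64² = 0.0755.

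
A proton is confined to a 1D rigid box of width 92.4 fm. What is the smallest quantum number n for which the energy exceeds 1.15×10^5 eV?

n = 3

E_1 = h²/(8m_pL²) = 3.842×10^-15 J = 2.398×10^4 eV.
Need n² > 1.15×10^5/2.398×10^4 = 4.796, i.e. n > 2.190.
The smallest integer satisfying this is n = 3.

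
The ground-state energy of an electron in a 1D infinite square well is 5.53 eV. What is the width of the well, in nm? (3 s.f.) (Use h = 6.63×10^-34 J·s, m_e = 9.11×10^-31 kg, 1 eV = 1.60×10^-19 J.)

L = 0.261 nm

From E_n = n²h²/(8m_eL²), L = n·h/√(8m_eE_n).
E_1 = 5.53 eV = 8.848×10^-19 J, so L = 1·6.63×10^-34/√(8·9.11×10^-31·8.848×10^-19) = 2.61×10^-10 m = 0.261 nm.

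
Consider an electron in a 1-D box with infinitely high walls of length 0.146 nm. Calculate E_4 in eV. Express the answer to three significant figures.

E_4 = 282 eV

For an infinite well E_n = n²h²/(8m_eL²), so E_1 = h²/(8m_eL²) = (6.626×10^-34)²/(8·9.109×10^-31·(1.46×10^-10 m)²) = 2.826×10^-18 J.
Then E_4 = 4²·E_1 = 16·2.826×10^-18 J = 4.522×10^-17 J.
Converting, E_4 = 4.522×10^-17 J / (1.602×10^-19 J/eV) = 282 eV.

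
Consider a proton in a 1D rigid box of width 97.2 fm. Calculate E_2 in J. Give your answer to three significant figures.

E_2 = 1.39×10^-14 J

For an infinite well E_n = n²h²/(8m_pL²), so E_1 = h²/(8m_pL²) = (6.626×10^-34)²/(8·1.673×10^-27·(9.72×10^-14 m)²) = 3.472×10^-15 J.
Then E_2 = 2²·E_1 = 4·3.472×10^-15 J = 1.39×10^-14 J.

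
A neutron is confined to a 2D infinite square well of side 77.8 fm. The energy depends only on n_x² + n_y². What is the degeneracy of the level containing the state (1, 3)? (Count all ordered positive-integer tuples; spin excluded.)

degeneracy = 2

The level has n_x² + n_y² = 10. The ordered positive-integer solutions are (1, 3), (3, 1).
That gives 2 states.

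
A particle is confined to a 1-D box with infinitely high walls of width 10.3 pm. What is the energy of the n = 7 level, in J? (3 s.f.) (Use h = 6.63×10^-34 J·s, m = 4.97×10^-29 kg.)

For an infinite well E_n = n²h²/(8mL²), so E_1 = h²/(8mL²) = (6.63×10^-34)²/(8·4.97×10^-29·(1.03×10^-11 m)²) = 1.042×10^-17 J.
Then E_7 = 7²·E_1 = 49·1.042×10^-17 J = 5.11×10^-16 J.

E_7 = 5.11×10^-16 J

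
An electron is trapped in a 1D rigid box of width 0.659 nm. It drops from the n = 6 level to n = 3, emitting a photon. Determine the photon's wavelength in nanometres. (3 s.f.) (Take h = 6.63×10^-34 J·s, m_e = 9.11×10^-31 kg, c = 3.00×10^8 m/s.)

λ = 53.0 nm

E_1 = h²/(8m_eL²) = 1.389×10^-19 J, so ΔE = (6² − 3²)E_1 = 3.750×10^-18 J.
λ = hc/ΔE = (6.63×10^-34·3.00×10^8)/3.750×10^-18 = 5.30×10^-8 m = 53.0 nm.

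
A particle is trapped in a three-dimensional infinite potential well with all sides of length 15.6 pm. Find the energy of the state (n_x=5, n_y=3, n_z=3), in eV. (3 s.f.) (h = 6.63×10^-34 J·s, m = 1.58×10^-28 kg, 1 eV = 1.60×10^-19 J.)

E = 384 eV

For a 3D rectangular well E = (h²/8m)·Σ n_i²/L_i² = (6.63×10^-34)²/(8·1.58×10^-28) · [5²/(15.6 pm)² + 3²/(15.6 pm)² + 3²/(15.6 pm)²].
Evaluating gives E = 6.145×10^-17 J = 384 eV.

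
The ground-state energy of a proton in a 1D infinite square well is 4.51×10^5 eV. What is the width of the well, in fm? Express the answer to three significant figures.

From E_n = n²h²/(8m_pL²), L = n·h/√(8m_pE_n).
E_1 = 4.51×10^5 eV = 7.225×10^-14 J, so L = 1·6.626×10^-34/√(8·1.673×10^-27·7.225×10^-14) = 2.13×10^-14 m = 21.3 fm.

L = 21.3 fm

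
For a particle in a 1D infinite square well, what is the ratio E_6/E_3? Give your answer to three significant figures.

E_n ∝ n², so E_6/E_3 = 6²/3² = 36/9 = 4.00.

4.00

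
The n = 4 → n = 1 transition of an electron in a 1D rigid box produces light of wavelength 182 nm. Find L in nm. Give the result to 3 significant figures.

L = 0.910 nm

The photon carries ΔE = hc/λ = 6.626×10^-34·2.998×10^8/1.82×10^-7 m = 1.091×10^-18 J.
Since ΔE = (4² − 1²)E_1, E_1 = 7.273×10^-20 J, and L = h/√(8m_eE_1) = 9.10×10^-10 m = 0.910 nm.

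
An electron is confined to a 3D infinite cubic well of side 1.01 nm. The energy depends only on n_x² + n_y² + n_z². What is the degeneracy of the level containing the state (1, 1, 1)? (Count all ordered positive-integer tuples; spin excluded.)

degeneracy = 1

The level has n_x² + n_y² + n_z² = 3. The ordered positive-integer solutions are (1, 1, 1).
That gives 1 state.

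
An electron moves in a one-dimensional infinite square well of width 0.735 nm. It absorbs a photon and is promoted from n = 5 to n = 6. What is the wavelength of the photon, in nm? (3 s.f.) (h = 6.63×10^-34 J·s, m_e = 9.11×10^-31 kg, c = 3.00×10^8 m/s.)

E_1 = h²/(8m_eL²) = 1.116×10^-19 J, so ΔE = (6² − 5²)E_1 = 1.228×10^-18 J.
λ = hc/ΔE = (6.63×10^-34·3.00×10^8)/1.228×10^-18 = 1.62×10^-7 m = 162 nm.

λ = 162 nm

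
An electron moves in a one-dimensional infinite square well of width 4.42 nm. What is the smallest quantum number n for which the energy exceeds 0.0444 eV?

n = 2

E_1 = h²/(8m_eL²) = 3.084×10^-21 J = 0.01925 eV.
Need n² > 0.0444/0.01925 = 2.306, i.e. n > 1.519.
The smallest integer satisfying this is n = 2.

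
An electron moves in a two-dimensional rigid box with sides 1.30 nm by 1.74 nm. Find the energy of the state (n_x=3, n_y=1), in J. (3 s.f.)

For a 2D rectangular well E = (h²/8m_e)·Σ n_i²/L_i² = (6.626×10^-34)²/(8·9.109×10^-31) · [3²/(1.30 nm)² + 1²/(1.74 nm)²].
Evaluating gives E = 3.41×10^-19 J.

E = 3.41×10^-19 J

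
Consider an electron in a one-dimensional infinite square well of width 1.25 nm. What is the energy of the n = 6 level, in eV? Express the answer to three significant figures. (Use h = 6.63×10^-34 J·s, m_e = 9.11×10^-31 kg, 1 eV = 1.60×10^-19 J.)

E_6 = 8.69 eV

For an infinite well E_n = n²h²/(8m_eL²), so E_1 = h²/(8m_eL²) = (6.63×10^-34)²/(8·9.11×10^-31·(1.25×10^-9 m)²) = 3.860×10^-20 J.
Then E_6 = 6²·E_1 = 36·3.860×10^-20 J = 1.390×10^-18 J.
Converting, E_6 = 1.390×10^-18 J / (1.60×10^-19 J/eV) = 8.69 eV.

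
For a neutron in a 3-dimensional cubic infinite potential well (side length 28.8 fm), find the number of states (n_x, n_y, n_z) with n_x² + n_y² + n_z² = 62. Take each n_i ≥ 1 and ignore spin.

degeneracy = 12

The level has n_x² + n_y² + n_z² = 62. The ordered positive-integer solutions are (1, 5, 6), (1, 6, 5), (2, 3, 7), (2, 7, 3), (3, 2, 7), (3, 7, 2), (5, 1, 6), (5, 6, 1), (6, 1, 5), (6, 5, 1), (7, 2, 3), (7, 3, 2).
That gives 12 states.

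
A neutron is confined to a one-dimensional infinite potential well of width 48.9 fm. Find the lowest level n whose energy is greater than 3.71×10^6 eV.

n = 7

E_1 = h²/(8m_nL²) = 1.370×10^-14 J = 8.552×10^4 eV.
Need n² > 3.71×10^6/8.552×10^4 = 43.38, i.e. n > 6.586.
The smallest integer satisfying this is n = 7.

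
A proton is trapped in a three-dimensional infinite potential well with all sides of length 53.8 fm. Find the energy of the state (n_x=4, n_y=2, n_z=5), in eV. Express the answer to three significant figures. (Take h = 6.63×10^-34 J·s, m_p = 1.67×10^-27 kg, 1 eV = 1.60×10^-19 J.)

For a 3D rectangular well E = (h²/8m_p)·Σ n_i²/L_i² = (6.63×10^-34)²/(8·1.67×10^-27) · [4²/(53.8 fm)² + 2²/(53.8 fm)² + 5²/(53.8 fm)²].
Evaluating gives E = 5.115×10^-13 J = 3.20×10^6 eV.

E = 3.20×10^6 eV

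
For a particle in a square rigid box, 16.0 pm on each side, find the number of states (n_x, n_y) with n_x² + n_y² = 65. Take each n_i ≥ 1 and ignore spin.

The level has n_x² + n_y² = 65. The ordered positive-integer solutions are (1, 8), (4, 7), (7, 4), (8, 1).
That gives 4 states.

degeneracy = 4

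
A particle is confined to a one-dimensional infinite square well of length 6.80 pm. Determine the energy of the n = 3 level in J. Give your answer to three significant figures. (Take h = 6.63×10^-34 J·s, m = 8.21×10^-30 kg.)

E_3 = 1.30×10^-15 J

For an infinite well E_n = n²h²/(8mL²), so E_1 = h²/(8mL²) = (6.63×10^-34)²/(8·8.21×10^-30·(6.80×10^-12 m)²) = 1.447×10^-16 J.
Then E_3 = 3²·E_1 = 9·1.447×10^-16 J = 1.30×10^-15 J.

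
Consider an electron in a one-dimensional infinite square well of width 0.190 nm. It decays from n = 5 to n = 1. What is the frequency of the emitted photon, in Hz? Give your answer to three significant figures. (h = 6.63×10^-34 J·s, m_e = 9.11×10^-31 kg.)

f = 6.05×10^16 Hz

E_1 = h²/(8m_eL²) = 1.671×10^-18 J and ΔE = (5² − 1²)E_1 = 4.010×10^-17 J.
f = ΔE/h = 4.010×10^-17/6.63×10^-34 = 6.05×10^16 Hz.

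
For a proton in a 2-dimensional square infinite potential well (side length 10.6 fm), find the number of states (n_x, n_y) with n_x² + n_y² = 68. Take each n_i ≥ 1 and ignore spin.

The level has n_x² + n_y² = 68. The ordered positive-integer solutions are (2, 8), (8, 2).
That gives 2 states.

degeneracy = 2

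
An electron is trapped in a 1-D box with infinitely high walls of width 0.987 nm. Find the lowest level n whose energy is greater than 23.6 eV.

n = 8

E_1 = h²/(8m_eL²) = 6.185×10^-20 J = 0.3861 eV.
Need n² > 23.6/0.3861 = 61.12, i.e. n > 7.818.
The smallest integer satisfying this is n = 8.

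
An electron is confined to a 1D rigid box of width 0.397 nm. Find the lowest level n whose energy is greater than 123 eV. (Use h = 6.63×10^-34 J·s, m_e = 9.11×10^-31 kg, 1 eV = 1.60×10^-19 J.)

E_1 = h²/(8m_eL²) = 3.827×10^-19 J = 2.392 eV.
Need n² > 123/2.392 = 51.42, i.e. n > 7.171.
The smallest integer satisfying this is n = 8.

n = 8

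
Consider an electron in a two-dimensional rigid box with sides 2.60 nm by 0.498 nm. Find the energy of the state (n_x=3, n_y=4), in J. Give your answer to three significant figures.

For a 2D rectangular well E = (h²/8m_e)·Σ n_i²/L_i² = (6.626×10^-34)²/(8·9.109×10^-31) · [3²/(2.60 nm)² + 4²/(0.498 nm)²].
Evaluating gives E = 3.97×10^-18 J.

E = 3.97×10^-18 J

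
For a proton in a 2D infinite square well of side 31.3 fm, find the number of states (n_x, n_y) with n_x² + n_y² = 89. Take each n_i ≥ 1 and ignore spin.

The level has n_x² + n_y² = 89. The ordered positive-integer solutions are (5, 8), (8, 5).
That gives 2 states.

degeneracy = 2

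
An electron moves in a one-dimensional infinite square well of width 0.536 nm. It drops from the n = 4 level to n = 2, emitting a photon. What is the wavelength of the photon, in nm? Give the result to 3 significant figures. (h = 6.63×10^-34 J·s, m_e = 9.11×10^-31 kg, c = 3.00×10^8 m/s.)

λ = 79.0 nm

E_1 = h²/(8m_eL²) = 2.099×10^-19 J, so ΔE = (4² − 2²)E_1 = 2.519×10^-18 J.
λ = hc/ΔE = (6.63×10^-34·3.00×10^8)/2.519×10^-18 = 7.90×10^-8 m = 79.0 nm.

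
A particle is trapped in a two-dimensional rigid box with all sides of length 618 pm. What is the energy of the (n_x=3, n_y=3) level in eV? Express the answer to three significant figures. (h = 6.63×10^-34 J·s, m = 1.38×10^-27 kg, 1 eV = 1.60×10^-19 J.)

E = 0.0117 eV

For a 2D rectangular well E = (h²/8m)·Σ n_i²/L_i² = (6.63×10^-34)²/(8·1.38×10^-27) · [3²/(618 pm)² + 3²/(618 pm)²].
Evaluating gives E = 1.877×10^-21 J = 0.0117 eV.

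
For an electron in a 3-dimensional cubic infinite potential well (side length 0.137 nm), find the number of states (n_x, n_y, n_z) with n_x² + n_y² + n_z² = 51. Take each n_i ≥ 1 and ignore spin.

The level has n_x² + n_y² + n_z² = 51. The ordered positive-integer solutions are (1, 1, 7), (1, 5, 5), (1, 7, 1), (5, 1, 5), (5, 5, 1), (7, 1, 1).
That gives 6 states.

degeneracy = 6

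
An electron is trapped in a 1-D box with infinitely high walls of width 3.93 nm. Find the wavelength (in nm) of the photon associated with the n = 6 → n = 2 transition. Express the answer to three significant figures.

E_1 = h²/(8m_eL²) = 3.901×10^-21 J, so ΔE = (6² − 2²)E_1 = 1.248×10^-19 J.
λ = hc/ΔE = (6.626×10^-34·2.998×10^8)/1.248×10^-19 = 1.59×10^-6 m = 1.59×10^3 nm.

λ = 1.59×10^3 nm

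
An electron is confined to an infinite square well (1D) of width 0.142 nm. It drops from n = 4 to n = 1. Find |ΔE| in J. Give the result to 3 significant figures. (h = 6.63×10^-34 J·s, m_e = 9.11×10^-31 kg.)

|ΔE| = 4.49×10^-17 J

E_1 = h²/(8m_eL²) = 2.991×10^-18 J.
|ΔE| = |4² − 1²|·E_1 = 15·2.991×10^-18 J = 4.49×10^-17 J.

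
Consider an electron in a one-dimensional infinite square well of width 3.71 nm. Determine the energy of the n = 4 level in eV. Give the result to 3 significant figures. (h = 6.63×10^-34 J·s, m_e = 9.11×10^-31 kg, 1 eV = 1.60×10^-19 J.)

For an infinite well E_n = n²h²/(8m_eL²), so E_1 = h²/(8m_eL²) = (6.63×10^-34)²/(8·9.11×10^-31·(3.71×10^-9 m)²) = 4.382×10^-21 J.
Then E_4 = 4²·E_1 = 16·4.382×10^-21 J = 7.011×10^-20 J.
Converting, E_4 = 7.011×10^-20 J / (1.60×10^-19 J/eV) = 0.438 eV.

E_4 = 0.438 eV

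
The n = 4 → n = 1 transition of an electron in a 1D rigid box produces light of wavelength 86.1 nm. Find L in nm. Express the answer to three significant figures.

L = 0.626 nm

The photon carries ΔE = hc/λ = 6.626×10^-34·2.998×10^8/8.61×10^-8 m = 2.307×10^-18 J.
Since ΔE = (4² − 1²)E_1, E_1 = 1.538×10^-19 J, and L = h/√(8m_eE_1) = 6.26×10^-10 m = 0.626 nm.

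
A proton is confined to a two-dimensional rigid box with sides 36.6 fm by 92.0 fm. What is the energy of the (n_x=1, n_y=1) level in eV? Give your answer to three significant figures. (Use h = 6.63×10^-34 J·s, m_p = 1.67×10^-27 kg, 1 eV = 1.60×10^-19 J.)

For a 2D rectangular well E = (h²/8m_p)·Σ n_i²/L_i² = (6.63×10^-34)²/(8·1.67×10^-27) · [1²/(36.6 fm)² + 1²/(92.0 fm)²].
Evaluating gives E = 2.845×10^-14 J = 1.78×10^5 eV.

E = 1.78×10^5 eV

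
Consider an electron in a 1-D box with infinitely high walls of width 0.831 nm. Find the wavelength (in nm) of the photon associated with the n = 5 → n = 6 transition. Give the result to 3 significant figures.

E_1 = h²/(8m_eL²) = 8.724×10^-20 J, so ΔE = (6² − 5²)E_1 = 9.596×10^-19 J.
λ = hc/ΔE = (6.626×10^-34·2.998×10^8)/9.596×10^-19 = 2.07×10^-7 m = 207 nm.

λ = 207 nm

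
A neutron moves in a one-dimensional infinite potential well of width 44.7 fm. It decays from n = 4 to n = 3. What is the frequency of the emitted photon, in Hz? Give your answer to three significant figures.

E_1 = h²/(8m_nL²) = 1.640×10^-14 J and ΔE = (4² − 3²)E_1 = 1.148×10^-13 J.
f = ΔE/h = 1.148×10^-13/6.626×10^-34 = 1.73×10^20 Hz.

f = 1.73×10^20 Hz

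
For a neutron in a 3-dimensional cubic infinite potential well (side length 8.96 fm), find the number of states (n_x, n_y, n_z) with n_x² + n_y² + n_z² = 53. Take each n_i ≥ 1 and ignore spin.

degeneracy = 6

The level has n_x² + n_y² + n_z² = 53. The ordered positive-integer solutions are (1, 4, 6), (1, 6, 4), (4, 1, 6), (4, 6, 1), (6, 1, 4), (6, 4, 1).
That gives 6 states.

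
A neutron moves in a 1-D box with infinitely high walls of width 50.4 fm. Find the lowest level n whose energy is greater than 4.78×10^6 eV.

n = 8

E_1 = h²/(8m_nL²) = 1.290×10^-14 J = 8.052×10^4 eV.
Need n² > 4.78×10^6/8.052×10^4 = 59.36, i.e. n > 7.705.
The smallest integer satisfying this is n = 8.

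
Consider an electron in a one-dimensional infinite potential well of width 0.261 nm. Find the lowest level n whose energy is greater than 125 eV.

n = 5

E_1 = h²/(8m_eL²) = 8.844×10^-19 J = 5.521 eV.
Need n² > 125/5.521 = 22.64, i.e. n > 4.758.
The smallest integer satisfying this is n = 5.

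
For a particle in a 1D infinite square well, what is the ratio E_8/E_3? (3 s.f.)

E_n ∝ n², so E_8/E_3 = 8²/3² = 64/9 = 7.11.

7.11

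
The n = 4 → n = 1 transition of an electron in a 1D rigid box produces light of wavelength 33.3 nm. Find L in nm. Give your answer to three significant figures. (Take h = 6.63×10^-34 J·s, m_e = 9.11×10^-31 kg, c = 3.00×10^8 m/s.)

L = 0.389 nm

The photon carries ΔE = hc/λ = 6.63×10^-34·3.00×10^8/3.33×10^-8 m = 5.973×10^-18 J.
Since ΔE = (4² − 1²)E_1, E_1 = 3.982×10^-19 J, and L = h/√(8m_eE_1) = 3.89×10^-10 m = 0.389 nm.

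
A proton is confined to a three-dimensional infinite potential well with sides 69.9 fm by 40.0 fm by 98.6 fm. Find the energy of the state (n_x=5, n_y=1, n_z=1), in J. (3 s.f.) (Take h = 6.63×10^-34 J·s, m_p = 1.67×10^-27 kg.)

For a 3D rectangular well E = (h²/8m_p)·Σ n_i²/L_i² = (6.63×10^-34)²/(8·1.67×10^-27) · [5²/(69.9 fm)² + 1²/(40.0 fm)² + 1²/(98.6 fm)²].
Evaluating gives E = 1.92×10^-13 J.

E = 1.92×10^-13 J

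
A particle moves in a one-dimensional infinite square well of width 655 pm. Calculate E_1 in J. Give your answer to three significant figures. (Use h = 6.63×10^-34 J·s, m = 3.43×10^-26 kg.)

E_1 = 3.73×10^-24 J

For an infinite well E_n = n²h²/(8mL²), so E_1 = h²/(8mL²) = (6.63×10^-34)²/(8·3.43×10^-26·(6.55×10^-10 m)²) = 3.734×10^-24 J.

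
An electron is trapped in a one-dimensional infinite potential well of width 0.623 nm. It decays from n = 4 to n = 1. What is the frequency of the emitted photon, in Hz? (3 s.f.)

E_1 = h²/(8m_eL²) = 1.552×10^-19 J and ΔE = (4² − 1²)E_1 = 2.328×10^-18 J.
f = ΔE/h = 2.328×10^-18/6.626×10^-34 = 3.51×10^15 Hz.

f = 3.51×10^15 Hz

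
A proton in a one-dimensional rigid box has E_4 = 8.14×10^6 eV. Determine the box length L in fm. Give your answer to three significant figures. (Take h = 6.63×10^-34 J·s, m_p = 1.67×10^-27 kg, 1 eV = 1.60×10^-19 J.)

L = 20.1 fm

From E_n = n²h²/(8m_pL²), L = n·h/√(8m_pE_n).
E_4 = 8.14×10^6 eV = 1.302×10^-12 J, so L = 4·6.63×10^-34/√(8·1.67×10^-27·1.302×10^-12) = 2.01×10^-14 m = 20.1 fm.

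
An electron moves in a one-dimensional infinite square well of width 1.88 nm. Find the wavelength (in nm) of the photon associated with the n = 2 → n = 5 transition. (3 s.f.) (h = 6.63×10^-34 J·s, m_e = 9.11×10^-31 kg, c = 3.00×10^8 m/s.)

λ = 555 nm

E_1 = h²/(8m_eL²) = 1.706×10^-20 J, so ΔE = (5² − 2²)E_1 = 3.583×10^-19 J.
λ = hc/ΔE = (6.63×10^-34·3.00×10^8)/3.583×10^-19 = 5.55×10^-7 m = 555 nm.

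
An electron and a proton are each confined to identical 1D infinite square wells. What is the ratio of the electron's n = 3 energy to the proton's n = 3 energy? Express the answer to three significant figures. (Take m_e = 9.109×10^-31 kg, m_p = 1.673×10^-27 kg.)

E_n ∝ 1/m at fixed n and L, so the ratio is m_p/m_e = 1.673×10^-27/9.109×10^-31 = 1.84×10^3.

1.84×10^3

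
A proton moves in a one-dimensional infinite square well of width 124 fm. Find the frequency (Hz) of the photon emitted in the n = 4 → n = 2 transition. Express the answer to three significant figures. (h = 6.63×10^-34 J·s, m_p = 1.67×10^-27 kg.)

f = 3.87×10^19 Hz

E_1 = h²/(8m_pL²) = 2.140×10^-15 J and ΔE = (4² − 2²)E_1 = 2.568×10^-14 J.
f = ΔE/h = 2.568×10^-14/6.63×10^-34 = 3.87×10^19 Hz.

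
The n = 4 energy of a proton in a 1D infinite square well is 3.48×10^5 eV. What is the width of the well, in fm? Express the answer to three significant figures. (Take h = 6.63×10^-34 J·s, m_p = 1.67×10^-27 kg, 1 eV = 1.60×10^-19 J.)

From E_n = n²h²/(8m_pL²), L = n·h/√(8m_pE_n).
E_4 = 3.48×10^5 eV = 5.568×10^-14 J, so L = 4·6.63×10^-34/√(8·1.67×10^-27·5.568×10^-14) = 9.72×10^-14 m = 97.2 fm.

L = 97.2 fm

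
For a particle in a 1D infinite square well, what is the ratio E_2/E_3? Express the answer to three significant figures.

0.444

E_n ∝ n², so E_2/E_3 = 2²/3² = 4/9 = 0.444.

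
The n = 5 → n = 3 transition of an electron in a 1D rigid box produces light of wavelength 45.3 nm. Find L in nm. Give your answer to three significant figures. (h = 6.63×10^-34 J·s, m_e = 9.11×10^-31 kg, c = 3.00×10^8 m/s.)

The photon carries ΔE = hc/λ = 6.63×10^-34·3.00×10^8/4.53×10^-8 m = 4.391×10^-18 J.
Since ΔE = (5² − 3²)E_1, E_1 = 2.744×10^-19 J, and L = h/√(8m_eE_1) = 4.69×10^-10 m = 0.469 nm.

L = 0.469 nm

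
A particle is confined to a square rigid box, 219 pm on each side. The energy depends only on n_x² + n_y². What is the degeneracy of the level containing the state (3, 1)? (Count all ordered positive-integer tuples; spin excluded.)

degeneracy = 2

The level has n_x² + n_y² = 10. The ordered positive-integer solutions are (1, 3), (3, 1).
That gives 2 states.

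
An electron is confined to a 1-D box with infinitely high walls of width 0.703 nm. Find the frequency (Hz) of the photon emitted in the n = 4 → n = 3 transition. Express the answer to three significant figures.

f = 1.29×10^15 Hz

E_1 = h²/(8m_eL²) = 1.219×10^-19 J and ΔE = (4² − 3²)E_1 = 8.533×10^-19 J.
f = ΔE/h = 8.533×10^-19/6.626×10^-34 = 1.29×10^15 Hz.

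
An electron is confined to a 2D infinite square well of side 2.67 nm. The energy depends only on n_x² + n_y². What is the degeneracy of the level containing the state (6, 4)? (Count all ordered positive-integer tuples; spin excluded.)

degeneracy = 2

The level has n_x² + n_y² = 52. The ordered positive-integer solutions are (4, 6), (6, 4).
That gives 2 states.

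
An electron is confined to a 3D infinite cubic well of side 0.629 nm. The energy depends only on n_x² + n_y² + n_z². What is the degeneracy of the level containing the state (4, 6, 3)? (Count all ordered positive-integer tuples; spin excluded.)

degeneracy = 6

The level has n_x² + n_y² + n_z² = 61. The ordered positive-integer solutions are (3, 4, 6), (3, 6, 4), (4, 3, 6), (4, 6, 3), (6, 3, 4), (6, 4, 3).
That gives 6 states.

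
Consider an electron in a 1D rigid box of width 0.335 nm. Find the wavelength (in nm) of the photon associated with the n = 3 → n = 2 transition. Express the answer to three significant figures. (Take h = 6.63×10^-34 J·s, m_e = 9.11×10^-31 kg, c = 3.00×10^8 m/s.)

λ = 74.0 nm

E_1 = h²/(8m_eL²) = 5.374×10^-19 J, so ΔE = (3² − 2²)E_1 = 2.687×10^-18 J.
λ = hc/ΔE = (6.63×10^-34·3.00×10^8)/2.687×10^-18 = 7.40×10^-8 m = 74.0 nm.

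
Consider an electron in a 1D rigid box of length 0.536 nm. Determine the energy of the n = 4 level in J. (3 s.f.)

E_4 = 3.36×10^-18 J

For an infinite well E_n = n²h²/(8m_eL²), so E_1 = h²/(8m_eL²) = (6.626×10^-34)²/(8·9.109×10^-31·(5.36×10^-10 m)²) = 2.097×10^-19 J.
Then E_4 = 4²·E_1 = 16·2.097×10^-19 J = 3.36×10^-18 J.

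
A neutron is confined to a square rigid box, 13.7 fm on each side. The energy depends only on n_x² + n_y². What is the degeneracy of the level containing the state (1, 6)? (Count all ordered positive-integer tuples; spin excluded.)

degeneracy = 2

The level has n_x² + n_y² = 37. The ordered positive-integer solutions are (1, 6), (6, 1).
That gives 2 states.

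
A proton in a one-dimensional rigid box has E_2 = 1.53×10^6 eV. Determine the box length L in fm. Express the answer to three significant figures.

From E_n = n²h²/(8m_pL²), L = n·h/√(8m_pE_n).
E_2 = 1.53×10^6 eV = 2.451×10^-13 J, so L = 2·6.626×10^-34/√(8·1.673×10^-27·2.451×10^-13) = 2.31×10^-14 m = 23.1 fm.

L = 23.1 fm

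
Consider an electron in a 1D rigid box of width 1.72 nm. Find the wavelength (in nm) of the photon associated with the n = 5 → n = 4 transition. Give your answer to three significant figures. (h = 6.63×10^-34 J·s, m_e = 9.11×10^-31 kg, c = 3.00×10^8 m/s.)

E_1 = h²/(8m_eL²) = 2.039×10^-20 J, so ΔE = (5² − 4²)E_1 = 1.835×10^-19 J.
λ = hc/ΔE = (6.63×10^-34·3.00×10^8)/1.835×10^-19 = 1.08×10^-6 m = 1.08×10^3 nm.

λ = 1.08×10^3 nm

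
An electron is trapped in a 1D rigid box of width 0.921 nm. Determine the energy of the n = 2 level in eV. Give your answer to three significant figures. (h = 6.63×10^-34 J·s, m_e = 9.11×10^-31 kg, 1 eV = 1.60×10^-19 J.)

E_2 = 1.78 eV

For an infinite well E_n = n²h²/(8m_eL²), so E_1 = h²/(8m_eL²) = (6.63×10^-34)²/(8·9.11×10^-31·(9.21×10^-10 m)²) = 7.110×10^-20 J.
Then E_2 = 2²·E_1 = 4·7.110×10^-20 J = 2.844×10^-19 J.
Converting, E_2 = 2.844×10^-19 J / (1.60×10^-19 J/eV) = 1.78 eV.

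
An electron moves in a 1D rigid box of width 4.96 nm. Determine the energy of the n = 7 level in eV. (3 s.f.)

For an infinite well E_n = n²h²/(8m_eL²), so E_1 = h²/(8m_eL²) = (6.626×10^-34)²/(8·9.109×10^-31·(4.96×10^-9 m)²) = 2.449×10^-21 J.
Then E_7 = 7²·E_1 = 49·2.449×10^-21 J = 1.200×10^-19 J.
Converting, E_7 = 1.200×10^-19 J / (1.602×10^-19 J/eV) = 0.749 eV.

E_7 = 0.749 eV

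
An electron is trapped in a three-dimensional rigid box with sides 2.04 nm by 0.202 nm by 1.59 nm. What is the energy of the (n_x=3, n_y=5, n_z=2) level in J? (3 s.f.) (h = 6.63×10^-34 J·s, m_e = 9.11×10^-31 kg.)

E = 3.72×10^-17 J

For a 3D rectangular well E = (h²/8m_e)·Σ n_i²/L_i² = (6.63×10^-34)²/(8·9.11×10^-31) · [3²/(2.04 nm)² + 5²/(0.202 nm)² + 2²/(1.59 nm)²].
Evaluating gives E = 3.72×10^-17 J.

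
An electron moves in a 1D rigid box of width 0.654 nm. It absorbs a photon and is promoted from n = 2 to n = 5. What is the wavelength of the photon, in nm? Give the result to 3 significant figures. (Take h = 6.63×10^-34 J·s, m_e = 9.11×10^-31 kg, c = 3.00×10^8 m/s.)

λ = 67.2 nm

E_1 = h²/(8m_eL²) = 1.410×10^-19 J, so ΔE = (5² − 2²)E_1 = 2.961×10^-18 J.
λ = hc/ΔE = (6.63×10^-34·3.00×10^8)/2.961×10^-18 = 6.72×10^-8 m = 67.2 nm.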